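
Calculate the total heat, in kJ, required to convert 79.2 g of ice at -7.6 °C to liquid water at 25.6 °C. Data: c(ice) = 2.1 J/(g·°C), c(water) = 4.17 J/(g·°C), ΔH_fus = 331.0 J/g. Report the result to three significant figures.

q = 35.9 kJ

q1 (heat ice -7.6→0.0 °C): 79.2 × 2.1 × 7.6 = 1264 J
q2 (melt at 0 °C): 79.2 × 331.0 = 26215 J
q3 (heat water 0.0→25.6 °C): 79.2 × 4.17 × 25.6 = 8455 J
Total: 1264 + 26215 + 8455 = 35934 J = 35.9 kJ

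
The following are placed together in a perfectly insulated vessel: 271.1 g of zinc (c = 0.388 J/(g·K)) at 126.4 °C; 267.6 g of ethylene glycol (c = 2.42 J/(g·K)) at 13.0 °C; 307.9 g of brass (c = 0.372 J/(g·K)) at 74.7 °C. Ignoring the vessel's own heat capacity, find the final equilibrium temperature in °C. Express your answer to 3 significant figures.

T_f = 34.9 °C

Σ mᵢcᵢ(T − Tᵢ) = 0  ⇒  T = Σ mᵢcᵢTᵢ / Σ mᵢcᵢ
Σ mᵢcᵢ = 271.1×0.388 + 267.6×2.42 + 307.9×0.372 = 867.3176
Σ mᵢcᵢTᵢ = 105.1868×126.4 + 647.592×13.0 + 114.5388×74.7 = 30270
T = 30270 / 867.3176 = 34.90 °C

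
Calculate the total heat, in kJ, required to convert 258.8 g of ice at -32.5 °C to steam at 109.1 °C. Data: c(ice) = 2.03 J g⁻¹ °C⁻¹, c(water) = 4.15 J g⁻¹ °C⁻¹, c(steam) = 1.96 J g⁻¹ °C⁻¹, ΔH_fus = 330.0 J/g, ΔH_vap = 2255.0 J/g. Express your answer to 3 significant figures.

q1 (heat ice -32.5→0.0 °C): 258.8 × 2.03 × 32.5 = 17074 J
q2 (melt at 0 °C): 258.8 × 330.0 = 85404 J
q3 (heat water 0.0→100.0 °C): 258.8 × 4.15 × 100.0 = 107402 J
q4 (vaporize at 100 °C): 258.8 × 2255.0 = 583594 J
q5 (heat steam 100.0→109.1 °C): 258.8 × 1.96 × 9.1 = 4616 J
Total: 17074 + 85404 + 107402 + 583594 + 4616 = 798090 J = 798 kJ

q = 798 kJ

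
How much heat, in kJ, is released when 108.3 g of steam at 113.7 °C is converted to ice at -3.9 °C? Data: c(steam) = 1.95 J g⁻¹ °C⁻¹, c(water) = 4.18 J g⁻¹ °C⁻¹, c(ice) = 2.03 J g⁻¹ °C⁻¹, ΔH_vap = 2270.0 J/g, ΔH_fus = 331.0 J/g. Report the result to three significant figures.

q = 331 kJ

q1 (cool steam 113.7→100 °C): 108.3 × 1.95 × 13.7 = 2893 J
q2 (condense at 100 °C): 108.3 × 2270.0 = 245841 J
q3 (cool water 100→0 °C): 108.3 × 4.18 × 100.0 = 45269 J
q4 (freeze at 0 °C): 108.3 × 331.0 = 35847 J
q5 (cool ice 0→-3.9 °C): 108.3 × 2.03 × 3.9 = 857 J
Total: 2893 + 245841 + 45269 + 35847 + 857 = 330707 J = 331 kJ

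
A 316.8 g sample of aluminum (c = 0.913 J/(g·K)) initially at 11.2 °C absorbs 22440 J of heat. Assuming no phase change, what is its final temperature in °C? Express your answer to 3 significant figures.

T_f = 88.8 °C

ΔT = q / (m c) = 22440 / (316.8 × 0.913) = 77.58 °C
T_f = 11.2 + 77.58 = 88.78 °C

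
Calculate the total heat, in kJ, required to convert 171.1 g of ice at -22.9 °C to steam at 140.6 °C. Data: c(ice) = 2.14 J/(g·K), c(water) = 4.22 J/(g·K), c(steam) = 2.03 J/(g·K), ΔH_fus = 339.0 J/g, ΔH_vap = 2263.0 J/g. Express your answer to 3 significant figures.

q1 (heat ice -22.9→0.0 °C): 171.1 × 2.14 × 22.9 = 8385 J
q2 (melt at 0 °C): 171.1 × 339.0 = 58003 J
q3 (heat water 0.0→100.0 °C): 171.1 × 4.22 × 100.0 = 72204 J
q4 (vaporize at 100 °C): 171.1 × 2263.0 = 387199 J
q5 (heat steam 100.0→140.6 °C): 171.1 × 2.03 × 40.6 = 14102 J
Total: 8385 + 58003 + 72204 + 387199 + 14102 = 539893 J = 540 kJ

q = 540 kJ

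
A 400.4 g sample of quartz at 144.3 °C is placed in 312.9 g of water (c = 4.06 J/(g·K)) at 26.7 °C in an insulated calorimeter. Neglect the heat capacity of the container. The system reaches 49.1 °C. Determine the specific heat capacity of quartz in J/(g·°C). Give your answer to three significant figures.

c = 0.747 J/(g·°C)

q_gained = (312.9 × 4.06) × (49.1 − 26.7) = 28460 J
q_lost = 400.4 × c × (144.3 − 49.1) = 38118.08 c
Set equal: c = 28460 / 38118.08 = 0.747 J/(g·°C)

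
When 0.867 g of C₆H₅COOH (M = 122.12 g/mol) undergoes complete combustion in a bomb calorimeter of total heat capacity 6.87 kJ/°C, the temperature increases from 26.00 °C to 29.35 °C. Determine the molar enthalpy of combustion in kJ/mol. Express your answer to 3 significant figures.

ΔH = -3240 kJ/mol

ΔT = 29.35 − 26.00 = 3.35 °C
q_cal = C_cal × ΔT = 6.87 × 3.35 = 23.0145 kJ
n = 0.867 / 122.12 = 0.007100 mol
q_rxn = −q_cal = -23.0145 kJ
ΔH = -23.0145 / 0.007100 = -3241 kJ/mol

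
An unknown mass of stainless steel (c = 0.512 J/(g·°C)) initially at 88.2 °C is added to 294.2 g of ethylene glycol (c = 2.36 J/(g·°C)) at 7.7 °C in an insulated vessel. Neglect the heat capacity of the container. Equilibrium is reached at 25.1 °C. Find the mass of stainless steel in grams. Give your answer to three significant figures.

m = 374 g

q_gained = (294.2 × 2.36) × (25.1 − 7.7) = 12080 J
q_lost = m × 0.512 × (88.2 − 25.1) = 32.3072 m
m = 12080 / 32.3072 = 374 g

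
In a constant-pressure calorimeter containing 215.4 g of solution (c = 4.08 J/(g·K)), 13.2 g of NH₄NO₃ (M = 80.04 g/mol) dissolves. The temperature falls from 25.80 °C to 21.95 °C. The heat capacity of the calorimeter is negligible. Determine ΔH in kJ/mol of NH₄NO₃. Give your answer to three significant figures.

|ΔT| = |21.95 − 25.80| = 3.85 °C
|q_surr| = (215.4 × 4.08) × 3.85 = 878.832 × 3.85 = 3384 J
n(NH₄NO₃) = 13.2 / 80.04 = 0.1649 mol
Temperature fell, so q_rxn = +|q_surr| = 3.384 kJ
ΔH = q_rxn / n = 20.52 kJ/mol

ΔH = 20.5 kJ/mol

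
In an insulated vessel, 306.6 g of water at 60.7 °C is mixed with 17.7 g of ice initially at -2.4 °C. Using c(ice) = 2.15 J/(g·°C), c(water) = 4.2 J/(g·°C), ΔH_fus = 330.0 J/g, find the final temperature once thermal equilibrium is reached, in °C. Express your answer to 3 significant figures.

T_f = 53.0 °C

Heat to bring ice to 0 °C and melt it: q₁ = 17.7×2.15×2.4 + 17.7×330.0 = 5932.3 J
Heat the water can supply cooling to 0 °C: 306.6×4.2×60.7 = 78164.6 J > q₁, so all ice melts.
Energy balance: 306.6×4.2×(60.7 − T) = 5932.3 + 17.7×4.2×(T − 0)
1287.72(60.7 − T) = 5932.3 + 74.34 T
78164.6 − 5932.3 = 1362.06 T
T = 72232.3 / 1362.06 = 53.03 °C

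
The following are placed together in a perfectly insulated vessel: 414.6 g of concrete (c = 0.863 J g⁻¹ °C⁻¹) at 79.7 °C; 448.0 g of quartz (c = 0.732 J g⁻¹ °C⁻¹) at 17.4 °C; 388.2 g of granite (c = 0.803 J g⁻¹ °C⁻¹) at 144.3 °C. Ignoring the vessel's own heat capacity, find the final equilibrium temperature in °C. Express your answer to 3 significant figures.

T_f = 79.4 °C

Σ mᵢcᵢ(T − Tᵢ) = 0  ⇒  T = Σ mᵢcᵢTᵢ / Σ mᵢcᵢ
Σ mᵢcᵢ = 414.6×0.863 + 448.0×0.732 + 388.2×0.803 = 997.4604
Σ mᵢcᵢTᵢ = 357.7998×79.7 + 327.936×17.4 + 311.7246×144.3 = 79205
T = 79205 / 997.4604 = 79.41 °C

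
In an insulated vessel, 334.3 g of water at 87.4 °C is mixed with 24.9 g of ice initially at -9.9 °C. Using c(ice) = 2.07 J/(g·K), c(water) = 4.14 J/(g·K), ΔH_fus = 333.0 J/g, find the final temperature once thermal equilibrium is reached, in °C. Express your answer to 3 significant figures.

T_f = 75.4 °C

Heat to bring ice to 0 °C and melt it: q₁ = 24.9×2.07×9.9 + 24.9×333.0 = 8802.0 J
Heat the water can supply cooling to 0 °C: 334.3×4.14×87.4 = 120962 J > q₁, so all ice melts.
Energy balance: 334.3×4.14×(87.4 − T) = 8802.0 + 24.9×4.14×(T − 0)
1384.002(87.4 − T) = 8802.0 + 103.086 T
120962 − 8802.0 = 1487.088 T
T = 112160.0 / 1487.088 = 75.42 °C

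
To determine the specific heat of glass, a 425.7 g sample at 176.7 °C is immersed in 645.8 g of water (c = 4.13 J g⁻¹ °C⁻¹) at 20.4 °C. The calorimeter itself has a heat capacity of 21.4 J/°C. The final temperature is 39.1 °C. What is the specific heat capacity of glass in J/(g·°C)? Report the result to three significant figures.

c = 0.858 J/(g·°C)

q_gained = (645.8 × 4.13 + 21.4) × (39.1 − 20.4) = 50280 J
q_lost = 425.7 × c × (176.7 − 39.1) = 58576.32 c
Set equal: c = 50280 / 58576.32 = 0.858 J/(g·°C)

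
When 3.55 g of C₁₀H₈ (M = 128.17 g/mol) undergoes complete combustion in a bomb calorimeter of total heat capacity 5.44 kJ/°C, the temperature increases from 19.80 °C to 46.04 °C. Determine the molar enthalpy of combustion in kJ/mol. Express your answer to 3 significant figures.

ΔH = -5150 kJ/mol

ΔT = 46.04 − 19.80 = 26.24 °C
q_cal = C_cal × ΔT = 5.44 × 26.24 = 142.7456 kJ
n = 3.55 / 128.17 = 0.02770 mol
q_rxn = −q_cal = -142.7456 kJ
ΔH = -142.7456 / 0.02770 = -5153 kJ/mol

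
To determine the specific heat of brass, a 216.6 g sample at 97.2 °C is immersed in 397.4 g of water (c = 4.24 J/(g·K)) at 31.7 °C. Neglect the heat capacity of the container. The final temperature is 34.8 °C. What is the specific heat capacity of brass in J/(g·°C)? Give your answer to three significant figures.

q_gained = (397.4 × 4.24) × (34.8 − 31.7) = 5223 J
q_lost = 216.6 × c × (97.2 − 34.8) = 13515.84 c
Set equal: c = 5223 / 13515.84 = 0.386 J/(g·°C)

c = 0.386 J/(g·°C)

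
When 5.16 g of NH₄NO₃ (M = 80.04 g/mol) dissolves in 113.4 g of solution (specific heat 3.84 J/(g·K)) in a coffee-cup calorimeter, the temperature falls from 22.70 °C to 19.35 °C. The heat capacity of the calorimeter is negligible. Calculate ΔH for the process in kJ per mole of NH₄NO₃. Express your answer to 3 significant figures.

|ΔT| = |19.35 − 22.70| = 3.35 °C
|q_surr| = (113.4 × 3.84) × 3.35 = 435.456 × 3.35 = 1459 J
n(NH₄NO₃) = 5.16 / 80.04 = 0.06447 mol
Temperature fell, so q_rxn = +|q_surr| = 1.459 kJ
ΔH = q_rxn / n = 22.63 kJ/mol

ΔH = 22.6 kJ/mol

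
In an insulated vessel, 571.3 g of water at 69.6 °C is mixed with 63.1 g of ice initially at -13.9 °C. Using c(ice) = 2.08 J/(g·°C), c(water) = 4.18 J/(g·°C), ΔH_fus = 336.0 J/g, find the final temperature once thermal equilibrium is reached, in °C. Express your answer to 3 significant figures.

Heat to bring ice to 0 °C and melt it: q₁ = 63.1×2.08×13.9 + 63.1×336.0 = 23026 J
Heat the water can supply cooling to 0 °C: 571.3×4.18×69.6 = 166207 J > q₁, so all ice melts.
Energy balance: 571.3×4.18×(69.6 − T) = 23026 + 63.1×4.18×(T − 0)
2388.034(69.6 − T) = 23026 + 263.758 T
166207 − 23026 = 2651.792 T
T = 143181 / 2651.792 = 53.99 °C

T_f = 54.0 °C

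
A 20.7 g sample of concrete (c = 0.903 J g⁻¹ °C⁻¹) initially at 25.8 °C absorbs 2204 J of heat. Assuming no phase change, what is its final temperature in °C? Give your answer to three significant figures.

T_f = 144 °C

ΔT = q / (m c) = 2204 / (20.7 × 0.903) = 117.9 °C
T_f = 25.8 + 117.9 = 143.7 °C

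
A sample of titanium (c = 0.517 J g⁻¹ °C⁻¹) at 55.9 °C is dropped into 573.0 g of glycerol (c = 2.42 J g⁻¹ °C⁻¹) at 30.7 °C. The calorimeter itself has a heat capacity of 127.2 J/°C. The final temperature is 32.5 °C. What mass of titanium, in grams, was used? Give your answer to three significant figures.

m = 225 g

q_gained = (573.0 × 2.42 + 127.2) × (32.5 − 30.7) = 2725 J
q_lost = m × 0.517 × (55.9 − 32.5) = 12.0978 m
m = 2725 / 12.0978 = 225 g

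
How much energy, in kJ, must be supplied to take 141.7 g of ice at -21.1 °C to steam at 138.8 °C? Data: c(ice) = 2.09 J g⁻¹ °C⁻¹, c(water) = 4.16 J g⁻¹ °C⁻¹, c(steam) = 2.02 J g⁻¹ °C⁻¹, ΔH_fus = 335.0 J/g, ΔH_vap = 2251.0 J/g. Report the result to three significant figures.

q = 443 kJ

q1 (heat ice -21.1→0.0 °C): 141.7 × 2.09 × 21.1 = 6249 J
q2 (melt at 0 °C): 141.7 × 335.0 = 47470 J
q3 (heat water 0.0→100.0 °C): 141.7 × 4.16 × 100.0 = 58947 J
q4 (vaporize at 100 °C): 141.7 × 2251.0 = 318967 J
q5 (heat steam 100.0→138.8 °C): 141.7 × 2.02 × 38.8 = 11106 J
Total: 6249 + 47470 + 58947 + 318967 + 11106 = 442739 J = 443 kJ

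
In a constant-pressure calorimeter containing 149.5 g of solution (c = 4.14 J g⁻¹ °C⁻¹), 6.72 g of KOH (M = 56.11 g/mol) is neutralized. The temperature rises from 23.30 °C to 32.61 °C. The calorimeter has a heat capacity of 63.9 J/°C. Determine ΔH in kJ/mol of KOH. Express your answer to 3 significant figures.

|ΔT| = |32.61 − 23.30| = 9.31 °C
|q_surr| = (149.5 × 4.14 + 63.9) × 9.31 = 682.83 × 9.31 = 6357 J
n(KOH) = 6.72 / 56.11 = 0.1198 mol
Temperature rose, so q_rxn = −|q_surr| = -6.357 kJ
ΔH = q_rxn / n = -53.06 kJ/mol

ΔH = -53.1 kJ/mol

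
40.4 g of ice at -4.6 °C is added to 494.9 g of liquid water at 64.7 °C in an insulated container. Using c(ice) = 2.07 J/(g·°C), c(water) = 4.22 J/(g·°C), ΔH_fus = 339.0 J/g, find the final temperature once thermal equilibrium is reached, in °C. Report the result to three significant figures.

T_f = 53.6 °C

Heat to bring ice to 0 °C and melt it: q₁ = 40.4×2.07×4.6 + 40.4×339.0 = 14080 J
Heat the water can supply cooling to 0 °C: 494.9×4.22×64.7 = 135125 J > q₁, so all ice melts.
Energy balance: 494.9×4.22×(64.7 − T) = 14080 + 40.4×4.22×(T − 0)
2088.478(64.7 − T) = 14080 + 170.488 T
135125 − 14080 = 2258.966 T
T = 121045 / 2258.966 = 53.58 °C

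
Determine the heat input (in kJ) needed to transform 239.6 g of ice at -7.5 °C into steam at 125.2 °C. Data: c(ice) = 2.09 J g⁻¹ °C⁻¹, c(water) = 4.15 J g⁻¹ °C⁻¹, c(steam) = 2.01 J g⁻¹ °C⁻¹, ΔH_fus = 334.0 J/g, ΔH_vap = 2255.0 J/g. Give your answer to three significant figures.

q = 736 kJ

q1 (heat ice -7.5→0.0 °C): 239.6 × 2.09 × 7.5 = 3756 J
q2 (melt at 0 °C): 239.6 × 334.0 = 80026 J
q3 (heat water 0.0→100.0 °C): 239.6 × 4.15 × 100.0 = 99434 J
q4 (vaporize at 100 °C): 239.6 × 2255.0 = 540298 J
q5 (heat steam 100.0→125.2 °C): 239.6 × 2.01 × 25.2 = 12136 J
Total: 3756 + 80026 + 99434 + 540298 + 12136 = 735650 J = 736 kJ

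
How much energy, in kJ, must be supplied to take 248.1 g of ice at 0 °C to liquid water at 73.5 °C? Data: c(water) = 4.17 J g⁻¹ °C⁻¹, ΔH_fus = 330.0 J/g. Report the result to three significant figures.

q1 (melt at 0 °C): 248.1 × 330.0 = 81873 J
q2 (heat water 0.0→73.5 °C): 248.1 × 4.17 × 73.5 = 76041 J
Total: 81873 + 76041 = 157914 J = 158 kJ

q = 158 kJ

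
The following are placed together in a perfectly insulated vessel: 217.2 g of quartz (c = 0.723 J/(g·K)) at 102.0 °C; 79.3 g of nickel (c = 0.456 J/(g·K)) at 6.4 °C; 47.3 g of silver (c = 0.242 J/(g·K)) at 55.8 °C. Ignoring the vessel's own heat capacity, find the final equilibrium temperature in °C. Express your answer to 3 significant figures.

T_f = 82.5 °C

Σ mᵢcᵢ(T − Tᵢ) = 0  ⇒  T = Σ mᵢcᵢTᵢ / Σ mᵢcᵢ
Σ mᵢcᵢ = 217.2×0.723 + 79.3×0.456 + 47.3×0.242 = 204.6430
Σ mᵢcᵢTᵢ = 157.0356×102.0 + 36.1608×6.4 + 11.4466×55.8 = 16888
T = 16888 / 204.6430 = 82.52 °C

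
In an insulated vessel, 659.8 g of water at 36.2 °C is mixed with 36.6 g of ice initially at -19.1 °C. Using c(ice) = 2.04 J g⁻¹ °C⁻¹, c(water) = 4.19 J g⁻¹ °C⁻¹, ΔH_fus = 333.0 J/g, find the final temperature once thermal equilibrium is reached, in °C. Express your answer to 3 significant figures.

Heat to bring ice to 0 °C and melt it: q₁ = 36.6×2.04×19.1 + 36.6×333.0 = 13614 J
Heat the water can supply cooling to 0 °C: 659.8×4.19×36.2 = 100077 J > q₁, so all ice melts.
Energy balance: 659.8×4.19×(36.2 − T) = 13614 + 36.6×4.19×(T − 0)
2764.562(36.2 − T) = 13614 + 153.354 T
100077 − 13614 = 2917.916 T
T = 86463 / 2917.916 = 29.63 °C

T_f = 29.6 °C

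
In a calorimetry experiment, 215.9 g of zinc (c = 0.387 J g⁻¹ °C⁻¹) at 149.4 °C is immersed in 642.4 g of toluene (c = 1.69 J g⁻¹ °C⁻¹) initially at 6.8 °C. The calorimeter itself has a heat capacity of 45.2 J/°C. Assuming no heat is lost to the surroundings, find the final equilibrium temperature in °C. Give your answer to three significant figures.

Heat lost by zinc = heat gained by toluene + calorimeter.
(215.9)(0.387)(149.4 − T) = [(642.4)(1.69) + 45.2](T − 6.8)
83.5533 (149.4 − T) = 1130.856 (T − 6.8)
12483 − 83.5533 T = 1130.856 T − 7689.8
20172.8 = 1214.4093 T
T = 16.61 °C

T_f = 16.6 °C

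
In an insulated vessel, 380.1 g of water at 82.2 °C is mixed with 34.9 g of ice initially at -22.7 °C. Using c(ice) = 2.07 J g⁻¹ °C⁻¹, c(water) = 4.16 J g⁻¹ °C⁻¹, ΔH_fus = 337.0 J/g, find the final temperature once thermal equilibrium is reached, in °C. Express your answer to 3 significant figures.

T_f = 67.5 °C

Heat to bring ice to 0 °C and melt it: q₁ = 34.9×2.07×22.7 + 34.9×337.0 = 13401 J
Heat the water can supply cooling to 0 °C: 380.1×4.16×82.2 = 129976 J > q₁, so all ice melts.
Energy balance: 380.1×4.16×(82.2 − T) = 13401 + 34.9×4.16×(T − 0)
1581.216(82.2 − T) = 13401 + 145.184 T
129976 − 13401 = 1726.400 T
T = 116575 / 1726.400 = 67.52 °C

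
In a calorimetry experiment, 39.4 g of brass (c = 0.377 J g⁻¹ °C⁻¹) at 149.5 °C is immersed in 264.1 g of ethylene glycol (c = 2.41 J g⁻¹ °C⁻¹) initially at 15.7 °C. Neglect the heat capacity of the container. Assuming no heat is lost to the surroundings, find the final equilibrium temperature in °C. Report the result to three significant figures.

Heat lost by brass = heat gained by ethylene glycol.
(39.4)(0.377)(149.5 − T) = (264.1)(2.41)(T − 15.7)
14.8538 (149.5 − T) = 636.481 (T − 15.7)
2220.6 − 14.8538 T = 636.481 T − 9992.8
12213.4 = 651.3348 T
T = 18.75 °C

T_f = 18.8 °C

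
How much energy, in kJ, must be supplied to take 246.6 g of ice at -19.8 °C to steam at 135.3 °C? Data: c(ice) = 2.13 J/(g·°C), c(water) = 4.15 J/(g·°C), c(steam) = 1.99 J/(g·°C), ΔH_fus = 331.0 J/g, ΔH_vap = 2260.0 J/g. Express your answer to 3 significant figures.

q1 (heat ice -19.8→0.0 °C): 246.6 × 2.13 × 19.8 = 10400 J
q2 (melt at 0 °C): 246.6 × 331.0 = 81625 J
q3 (heat water 0.0→100.0 °C): 246.6 × 4.15 × 100.0 = 102339 J
q4 (vaporize at 100 °C): 246.6 × 2260.0 = 557316 J
q5 (heat steam 100.0→135.3 °C): 246.6 × 1.99 × 35.3 = 17323 J
Total: 10400 + 81625 + 102339 + 557316 + 17323 = 769003 J = 769 kJ

q = 769 kJ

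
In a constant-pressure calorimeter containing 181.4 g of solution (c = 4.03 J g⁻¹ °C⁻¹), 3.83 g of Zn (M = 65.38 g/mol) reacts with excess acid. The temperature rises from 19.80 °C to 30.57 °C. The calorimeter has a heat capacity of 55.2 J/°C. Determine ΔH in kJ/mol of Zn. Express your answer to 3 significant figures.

|ΔT| = |30.57 − 19.80| = 10.77 °C
|q_surr| = (181.4 × 4.03 + 55.2) × 10.77 = 786.242 × 10.77 = 8468 J
n(Zn) = 3.83 / 65.38 = 0.05858 mol
Temperature rose, so q_rxn = −|q_surr| = -8.468 kJ
ΔH = q_rxn / n = -144.6 kJ/mol

ΔH = -145 kJ/mol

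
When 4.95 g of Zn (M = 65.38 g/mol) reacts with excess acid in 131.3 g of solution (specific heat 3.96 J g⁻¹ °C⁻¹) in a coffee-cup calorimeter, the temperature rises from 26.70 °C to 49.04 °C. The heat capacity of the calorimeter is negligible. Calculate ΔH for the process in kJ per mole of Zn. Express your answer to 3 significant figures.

|ΔT| = |49.04 − 26.70| = 22.34 °C
|q_surr| = (131.3 × 3.96) × 22.34 = 519.948 × 22.34 = 11620 J
n(Zn) = 4.95 / 65.38 = 0.07571 mol
Temperature rose, so q_rxn = −|q_surr| = -11.62 kJ
ΔH = q_rxn / n = -153.48 kJ/mol

ΔH = -153 kJ/mol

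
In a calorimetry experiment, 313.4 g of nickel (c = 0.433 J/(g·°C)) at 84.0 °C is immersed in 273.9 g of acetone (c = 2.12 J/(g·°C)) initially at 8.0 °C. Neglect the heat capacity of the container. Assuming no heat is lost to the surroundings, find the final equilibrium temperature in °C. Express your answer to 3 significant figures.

Heat lost by nickel = heat gained by acetone.
(313.4)(0.433)(84.0 − T) = (273.9)(2.12)(T − 8.0)
135.7022 (84.0 − T) = 580.668 (T − 8.0)
11399 − 135.7022 T = 580.668 T − 4645.3
16044.3 = 716.3702 T
T = 22.40 °C

T_f = 22.4 °C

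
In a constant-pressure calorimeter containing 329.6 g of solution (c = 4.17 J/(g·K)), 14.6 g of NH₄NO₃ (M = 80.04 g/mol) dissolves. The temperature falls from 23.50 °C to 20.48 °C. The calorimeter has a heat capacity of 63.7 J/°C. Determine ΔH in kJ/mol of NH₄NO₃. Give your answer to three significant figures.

|ΔT| = |20.48 − 23.50| = 3.02 °C
|q_surr| = (329.6 × 4.17 + 63.7) × 3.02 = 1438.132 × 3.02 = 4343 J
n(NH₄NO₃) = 14.6 / 80.04 = 0.1824 mol
Temperature fell, so q_rxn = +|q_surr| = 4.343 kJ
ΔH = q_rxn / n = 23.81 kJ/mol

ΔH = 23.8 kJ/mol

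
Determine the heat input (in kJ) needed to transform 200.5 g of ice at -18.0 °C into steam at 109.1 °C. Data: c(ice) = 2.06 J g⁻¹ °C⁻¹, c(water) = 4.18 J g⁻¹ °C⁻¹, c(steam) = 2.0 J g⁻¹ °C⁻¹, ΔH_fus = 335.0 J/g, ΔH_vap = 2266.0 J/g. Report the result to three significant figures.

q = 616 kJ

q1 (heat ice -18.0→0.0 °C): 200.5 × 2.06 × 18.0 = 7435 J
q2 (melt at 0 °C): 200.5 × 335.0 = 67168 J
q3 (heat water 0.0→100.0 °C): 200.5 × 4.18 × 100.0 = 83809 J
q4 (vaporize at 100 °C): 200.5 × 2266.0 = 454333 J
q5 (heat steam 100.0→109.1 °C): 200.5 × 2.0 × 9.1 = 3649 J
Total: 7435 + 67168 + 83809 + 454333 + 3649 = 616394 J = 616 kJ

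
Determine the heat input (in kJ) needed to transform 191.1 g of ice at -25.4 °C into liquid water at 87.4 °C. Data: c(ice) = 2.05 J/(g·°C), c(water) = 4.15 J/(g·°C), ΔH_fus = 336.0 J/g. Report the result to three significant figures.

q1 (heat ice -25.4→0.0 °C): 191.1 × 2.05 × 25.4 = 9951 J
q2 (melt at 0 °C): 191.1 × 336.0 = 64210 J
q3 (heat water 0.0→87.4 °C): 191.1 × 4.15 × 87.4 = 69314 J
Total: 9951 + 64210 + 69314 = 143475 J = 143 kJ

q = 143 kJ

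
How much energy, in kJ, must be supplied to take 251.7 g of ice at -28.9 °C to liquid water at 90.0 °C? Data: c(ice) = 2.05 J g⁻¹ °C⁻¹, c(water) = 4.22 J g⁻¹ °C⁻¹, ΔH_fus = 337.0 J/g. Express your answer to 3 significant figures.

q = 195 kJ

q1 (heat ice -28.9→0.0 °C): 251.7 × 2.05 × 28.9 = 14912 J
q2 (melt at 0 °C): 251.7 × 337.0 = 84823 J
q3 (heat water 0.0→90.0 °C): 251.7 × 4.22 × 90.0 = 95596 J
Total: 14912 + 84823 + 95596 = 195331 J = 195 kJ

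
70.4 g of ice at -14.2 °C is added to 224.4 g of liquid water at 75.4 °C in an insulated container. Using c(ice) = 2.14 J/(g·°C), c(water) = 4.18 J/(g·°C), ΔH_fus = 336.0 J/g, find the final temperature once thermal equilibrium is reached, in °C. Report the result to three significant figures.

T_f = 36.5 °C

Heat to bring ice to 0 °C and melt it: q₁ = 70.4×2.14×14.2 + 70.4×336.0 = 25794 J
Heat the water can supply cooling to 0 °C: 224.4×4.18×75.4 = 70724.6 J > q₁, so all ice melts.
Energy balance: 224.4×4.18×(75.4 − T) = 25794 + 70.4×4.18×(T − 0)
937.992(75.4 − T) = 25794 + 294.272 T
70724.6 − 25794 = 1232.264 T
T = 44930.6 / 1232.264 = 36.46 °C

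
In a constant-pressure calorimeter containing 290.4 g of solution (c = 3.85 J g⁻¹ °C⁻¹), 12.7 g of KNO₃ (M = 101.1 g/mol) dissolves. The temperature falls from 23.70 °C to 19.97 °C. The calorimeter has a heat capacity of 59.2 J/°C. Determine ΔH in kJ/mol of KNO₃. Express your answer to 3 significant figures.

|ΔT| = |19.97 − 23.70| = 3.73 °C
|q_surr| = (290.4 × 3.85 + 59.2) × 3.73 = 1177.24 × 3.73 = 4391 J
n(KNO₃) = 12.7 / 101.1 = 0.1256 mol
Temperature fell, so q_rxn = +|q_surr| = 4.391 kJ
ΔH = q_rxn / n = 34.96 kJ/mol

ΔH = 35.0 kJ/mol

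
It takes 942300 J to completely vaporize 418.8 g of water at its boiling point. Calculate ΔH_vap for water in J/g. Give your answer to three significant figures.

ΔH_vap = 2250 J/g

ΔH_vap = q / m = 942300 / 418.8 = 2250 J/g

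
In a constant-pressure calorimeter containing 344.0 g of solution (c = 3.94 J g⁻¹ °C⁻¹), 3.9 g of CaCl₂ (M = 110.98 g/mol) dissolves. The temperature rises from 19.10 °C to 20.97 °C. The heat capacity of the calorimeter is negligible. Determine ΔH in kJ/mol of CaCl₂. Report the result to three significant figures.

|ΔT| = |20.97 − 19.10| = 1.87 °C
|q_surr| = (344.0 × 3.94) × 1.87 = 1355.36 × 1.87 = 2535 J
n(CaCl₂) = 3.9 / 110.98 = 0.03514 mol
Temperature rose, so q_rxn = −|q_surr| = -2.535 kJ
ΔH = q_rxn / n = -72.14 kJ/mol

ΔH = -72.1 kJ/mol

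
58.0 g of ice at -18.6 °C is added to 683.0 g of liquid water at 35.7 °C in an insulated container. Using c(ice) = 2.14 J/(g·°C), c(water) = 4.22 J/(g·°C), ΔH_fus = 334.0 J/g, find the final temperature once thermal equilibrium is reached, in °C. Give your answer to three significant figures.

T_f = 26.0 °C

Heat to bring ice to 0 °C and melt it: q₁ = 58.0×2.14×18.6 + 58.0×334.0 = 21681 J
Heat the water can supply cooling to 0 °C: 683.0×4.22×35.7 = 102897 J > q₁, so all ice melts.
Energy balance: 683.0×4.22×(35.7 − T) = 21681 + 58.0×4.22×(T − 0)
2882.26(35.7 − T) = 21681 + 244.76 T
102897 − 21681 = 3127.02 T
T = 81216 / 3127.02 = 25.97 °C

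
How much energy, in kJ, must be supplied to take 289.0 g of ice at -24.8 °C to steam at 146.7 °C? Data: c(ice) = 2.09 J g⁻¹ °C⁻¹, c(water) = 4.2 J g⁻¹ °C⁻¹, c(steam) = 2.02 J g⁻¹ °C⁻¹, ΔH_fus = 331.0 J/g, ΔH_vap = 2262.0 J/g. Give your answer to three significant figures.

q = 913 kJ

q1 (heat ice -24.8→0.0 °C): 289.0 × 2.09 × 24.8 = 14979 J
q2 (melt at 0 °C): 289.0 × 331.0 = 95659 J
q3 (heat water 0.0→100.0 °C): 289.0 × 4.2 × 100.0 = 121380 J
q4 (vaporize at 100 °C): 289.0 × 2262.0 = 653718 J
q5 (heat steam 100.0→146.7 °C): 289.0 × 2.02 × 46.7 = 27263 J
Total: 14979 + 95659 + 121380 + 653718 + 27263 = 912999 J = 913 kJ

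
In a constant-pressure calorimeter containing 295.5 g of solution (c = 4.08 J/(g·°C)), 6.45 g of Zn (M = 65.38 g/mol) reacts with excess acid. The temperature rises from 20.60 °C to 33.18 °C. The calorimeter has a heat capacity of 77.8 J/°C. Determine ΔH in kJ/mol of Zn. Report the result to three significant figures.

|ΔT| = |33.18 − 20.60| = 12.58 °C
|q_surr| = (295.5 × 4.08 + 77.8) × 12.58 = 1283.44 × 12.58 = 16150 J
n(Zn) = 6.45 / 65.38 = 0.09865 mol
Temperature rose, so q_rxn = −|q_surr| = -16.15 kJ
ΔH = q_rxn / n = -163.7 kJ/mol

ΔH = -164 kJ/mol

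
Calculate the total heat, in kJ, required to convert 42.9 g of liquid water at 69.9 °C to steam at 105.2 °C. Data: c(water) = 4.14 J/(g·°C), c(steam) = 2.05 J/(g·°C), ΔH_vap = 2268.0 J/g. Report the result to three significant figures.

q = 103 kJ

q1 (heat water 69.9→100.0 °C): 42.9 × 4.14 × 30.1 = 5346 J
q2 (vaporize at 100 °C): 42.9 × 2268.0 = 97297 J
q3 (heat steam 100.0→105.2 °C): 42.9 × 2.05 × 5.2 = 457 J
Total: 5346 + 97297 + 457 = 103100 J = 103 kJ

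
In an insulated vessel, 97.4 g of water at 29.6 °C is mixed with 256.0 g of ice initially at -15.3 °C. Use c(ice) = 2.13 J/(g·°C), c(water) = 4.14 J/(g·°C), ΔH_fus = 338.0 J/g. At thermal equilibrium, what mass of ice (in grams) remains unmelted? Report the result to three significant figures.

m_ice remaining = 245 g

Heat to warm all ice to 0 °C: 256.0×2.13×15.3 = 8342.8 J
Heat released by water cooling to 0 °C: 97.4×4.14×29.6 = 11936 J
11936 J < 8342.8 + 256.0×338.0 = 94870.8 J, so not all ice melts; final T = 0 °C.
Heat left for melting: 11936 − 8342.8 = 3593.2 J
Mass melted = 3593.2 / 338.0 = 10.63 g
Ice remaining = 256.0 − 10.63 = 245.37 g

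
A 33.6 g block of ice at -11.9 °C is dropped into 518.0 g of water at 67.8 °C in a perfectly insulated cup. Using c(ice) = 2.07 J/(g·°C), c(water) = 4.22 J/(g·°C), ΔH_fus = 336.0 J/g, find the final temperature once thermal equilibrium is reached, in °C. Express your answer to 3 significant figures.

T_f = 58.5 °C

Heat to bring ice to 0 °C and melt it: q₁ = 33.6×2.07×11.9 + 33.6×336.0 = 12117 J
Heat the water can supply cooling to 0 °C: 518.0×4.22×67.8 = 148208 J > q₁, so all ice melts.
Energy balance: 518.0×4.22×(67.8 − T) = 12117 + 33.6×4.22×(T − 0)
2185.96(67.8 − T) = 12117 + 141.792 T
148208 − 12117 = 2327.752 T
T = 136091 / 2327.752 = 58.46 °C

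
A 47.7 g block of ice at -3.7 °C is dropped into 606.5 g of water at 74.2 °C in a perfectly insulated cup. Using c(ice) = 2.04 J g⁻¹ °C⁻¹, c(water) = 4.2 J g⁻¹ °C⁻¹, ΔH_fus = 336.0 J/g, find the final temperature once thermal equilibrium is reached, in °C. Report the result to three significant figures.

T_f = 62.8 °C

Heat to bring ice to 0 °C and melt it: q₁ = 47.7×2.04×3.7 + 47.7×336.0 = 16387 J
Heat the water can supply cooling to 0 °C: 606.5×4.2×74.2 = 189010 J > q₁, so all ice melts.
Energy balance: 606.5×4.2×(74.2 − T) = 16387 + 47.7×4.2×(T − 0)
2547.3(74.2 − T) = 16387 + 200.34 T
189010 − 16387 = 2747.64 T
T = 172623 / 2747.64 = 62.83 °C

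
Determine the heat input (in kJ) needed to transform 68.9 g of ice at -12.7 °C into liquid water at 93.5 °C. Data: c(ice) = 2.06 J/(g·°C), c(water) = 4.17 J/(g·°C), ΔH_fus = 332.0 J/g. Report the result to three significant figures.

q1 (heat ice -12.7→0.0 °C): 68.9 × 2.06 × 12.7 = 1803 J
q2 (melt at 0 °C): 68.9 × 332.0 = 22875 J
q3 (heat water 0.0→93.5 °C): 68.9 × 4.17 × 93.5 = 26864 J
Total: 1803 + 22875 + 26864 = 51542 J = 51.5 kJ

q = 51.5 kJ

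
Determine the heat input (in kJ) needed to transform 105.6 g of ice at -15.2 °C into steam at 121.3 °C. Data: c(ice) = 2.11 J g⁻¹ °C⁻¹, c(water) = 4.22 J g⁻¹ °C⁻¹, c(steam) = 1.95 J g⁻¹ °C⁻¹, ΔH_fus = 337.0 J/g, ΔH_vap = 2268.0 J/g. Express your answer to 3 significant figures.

q = 327 kJ

q1 (heat ice -15.2→0.0 °C): 105.6 × 2.11 × 15.2 = 3387 J
q2 (melt at 0 °C): 105.6 × 337.0 = 35587 J
q3 (heat water 0.0→100.0 °C): 105.6 × 4.22 × 100.0 = 44563 J
q4 (vaporize at 100 °C): 105.6 × 2268.0 = 239501 J
q5 (heat steam 100.0→121.3 °C): 105.6 × 1.95 × 21.3 = 4386 J
Total: 3387 + 35587 + 44563 + 239501 + 4386 = 327424 J = 327 kJ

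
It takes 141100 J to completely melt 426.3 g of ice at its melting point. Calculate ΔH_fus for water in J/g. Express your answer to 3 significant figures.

ΔH_fus = 331 J/g

ΔH_fus = q / m = 141100 / 426.3 = 331 J/g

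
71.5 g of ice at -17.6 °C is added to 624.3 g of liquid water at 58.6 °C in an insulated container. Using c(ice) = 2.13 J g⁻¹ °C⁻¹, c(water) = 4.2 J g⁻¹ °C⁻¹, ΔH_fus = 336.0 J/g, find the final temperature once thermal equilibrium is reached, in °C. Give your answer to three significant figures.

T_f = 43.4 °C

Heat to bring ice to 0 °C and melt it: q₁ = 71.5×2.13×17.6 + 71.5×336.0 = 26704 J
Heat the water can supply cooling to 0 °C: 624.3×4.2×58.6 = 153653 J > q₁, so all ice melts.
Energy balance: 624.3×4.2×(58.6 − T) = 26704 + 71.5×4.2×(T − 0)
2622.06(58.6 − T) = 26704 + 300.3 T
153653 − 26704 = 2922.36 T
T = 126949 / 2922.36 = 43.44 °C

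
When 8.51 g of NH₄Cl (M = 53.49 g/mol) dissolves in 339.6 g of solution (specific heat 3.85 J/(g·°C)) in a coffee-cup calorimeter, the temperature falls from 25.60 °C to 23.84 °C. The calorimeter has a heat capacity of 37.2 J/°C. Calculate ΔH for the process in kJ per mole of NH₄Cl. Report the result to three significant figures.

|ΔT| = |23.84 − 25.60| = 1.76 °C
|q_surr| = (339.6 × 3.85 + 37.2) × 1.76 = 1344.66 × 1.76 = 2367 J
n(NH₄Cl) = 8.51 / 53.49 = 0.1591 mol
Temperature fell, so q_rxn = +|q_surr| = 2.367 kJ
ΔH = q_rxn / n = 14.88 kJ/mol

ΔH = 14.9 kJ/mol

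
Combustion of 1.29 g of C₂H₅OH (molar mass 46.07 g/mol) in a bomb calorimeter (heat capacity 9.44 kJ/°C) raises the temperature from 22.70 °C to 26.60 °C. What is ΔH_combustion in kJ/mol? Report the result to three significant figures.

ΔH = -1310 kJ/mol

ΔT = 26.60 − 22.70 = 3.90 °C
q_cal = C_cal × ΔT = 9.44 × 3.90 = 36.816 kJ
n = 1.29 / 46.07 = 0.02800 mol
q_rxn = −q_cal = -36.816 kJ
ΔH = -36.816 / 0.02800 = -1314.9 kJ/mol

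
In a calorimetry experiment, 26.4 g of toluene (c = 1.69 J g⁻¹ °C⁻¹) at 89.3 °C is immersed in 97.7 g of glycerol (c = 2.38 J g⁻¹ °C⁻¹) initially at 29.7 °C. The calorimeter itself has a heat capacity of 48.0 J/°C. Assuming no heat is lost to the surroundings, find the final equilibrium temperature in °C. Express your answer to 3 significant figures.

T_f = 37.9 °C

Heat lost by toluene = heat gained by glycerol + calorimeter.
(26.4)(1.69)(89.3 − T) = [(97.7)(2.38) + 48.0](T − 29.7)
44.616 (89.3 − T) = 280.526 (T − 29.7)
3984.2 − 44.616 T = 280.526 T − 8331.6
12315.8 = 325.142 T
T = 37.88 °C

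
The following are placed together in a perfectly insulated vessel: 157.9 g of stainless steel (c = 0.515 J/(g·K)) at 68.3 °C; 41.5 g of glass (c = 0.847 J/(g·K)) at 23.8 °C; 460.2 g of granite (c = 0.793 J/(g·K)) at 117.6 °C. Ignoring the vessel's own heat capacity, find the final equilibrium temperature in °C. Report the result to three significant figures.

Σ mᵢcᵢ(T − Tᵢ) = 0  ⇒  T = Σ mᵢcᵢTᵢ / Σ mᵢcᵢ
Σ mᵢcᵢ = 157.9×0.515 + 41.5×0.847 + 460.2×0.793 = 481.4076
Σ mᵢcᵢTᵢ = 81.3185×68.3 + 35.1505×23.8 + 364.9386×117.6 = 49307
T = 49307 / 481.4076 = 102.4 °C

T_f = 102 °C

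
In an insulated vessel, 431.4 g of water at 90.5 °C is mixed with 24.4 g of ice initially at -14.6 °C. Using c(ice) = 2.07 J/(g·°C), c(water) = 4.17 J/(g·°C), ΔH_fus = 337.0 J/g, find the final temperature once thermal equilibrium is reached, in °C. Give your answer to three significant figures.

Heat to bring ice to 0 °C and melt it: q₁ = 24.4×2.07×14.6 + 24.4×337.0 = 8960.2 J
Heat the water can supply cooling to 0 °C: 431.4×4.17×90.5 = 162804 J > q₁, so all ice melts.
Energy balance: 431.4×4.17×(90.5 − T) = 8960.2 + 24.4×4.17×(T − 0)
1798.938(90.5 − T) = 8960.2 + 101.748 T
162804 − 8960.2 = 1900.686 T
T = 153843.8 / 1900.686 = 80.94 °C

T_f = 80.9 °C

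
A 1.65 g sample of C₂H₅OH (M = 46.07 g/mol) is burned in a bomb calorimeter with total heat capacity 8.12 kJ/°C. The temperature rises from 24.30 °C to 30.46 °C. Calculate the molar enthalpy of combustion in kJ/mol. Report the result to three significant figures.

ΔH = -1400 kJ/mol

ΔT = 30.46 − 24.30 = 6.16 °C
q_cal = C_cal × ΔT = 8.12 × 6.16 = 50.0192 kJ
n = 1.65 / 46.07 = 0.03582 mol
q_rxn = −q_cal = -50.0192 kJ
ΔH = -50.0192 / 0.03582 = -1396 kJ/mol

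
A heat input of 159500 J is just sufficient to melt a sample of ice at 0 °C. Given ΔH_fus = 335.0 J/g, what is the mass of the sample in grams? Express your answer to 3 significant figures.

m = 476 g

m = q / ΔH_fus = 159500 J / 335.0 J/g = 476 g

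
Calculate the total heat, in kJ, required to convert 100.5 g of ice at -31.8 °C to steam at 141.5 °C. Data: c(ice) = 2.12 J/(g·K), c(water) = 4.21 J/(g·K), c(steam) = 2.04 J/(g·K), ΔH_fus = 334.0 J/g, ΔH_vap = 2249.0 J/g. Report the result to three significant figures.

q1 (heat ice -31.8→0.0 °C): 100.5 × 2.12 × 31.8 = 6775 J
q2 (melt at 0 °C): 100.5 × 334.0 = 33567 J
q3 (heat water 0.0→100.0 °C): 100.5 × 4.21 × 100.0 = 42311 J
q4 (vaporize at 100 °C): 100.5 × 2249.0 = 226025 J
q5 (heat steam 100.0→141.5 °C): 100.5 × 2.04 × 41.5 = 8508 J
Total: 6775 + 33567 + 42311 + 226025 + 8508 = 317186 J = 317 kJ

q = 317 kJ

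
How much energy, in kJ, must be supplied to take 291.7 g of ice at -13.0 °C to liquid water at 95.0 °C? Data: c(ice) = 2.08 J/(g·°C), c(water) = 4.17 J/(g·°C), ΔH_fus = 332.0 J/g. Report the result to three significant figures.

q1 (heat ice -13.0→0.0 °C): 291.7 × 2.08 × 13.0 = 7888 J
q2 (melt at 0 °C): 291.7 × 332.0 = 96844 J
q3 (heat water 0.0→95.0 °C): 291.7 × 4.17 × 95.0 = 115557 J
Total: 7888 + 96844 + 115557 = 220289 J = 220 kJ

q = 220 kJ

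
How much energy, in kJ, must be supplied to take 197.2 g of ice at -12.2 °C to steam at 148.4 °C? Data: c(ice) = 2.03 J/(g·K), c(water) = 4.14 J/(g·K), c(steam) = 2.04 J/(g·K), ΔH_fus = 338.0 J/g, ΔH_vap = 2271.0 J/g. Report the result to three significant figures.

q1 (heat ice -12.2→0.0 °C): 197.2 × 2.03 × 12.2 = 4884 J
q2 (melt at 0 °C): 197.2 × 338.0 = 66654 J
q3 (heat water 0.0→100.0 °C): 197.2 × 4.14 × 100.0 = 81641 J
q4 (vaporize at 100 °C): 197.2 × 2271.0 = 447841 J
q5 (heat steam 100.0→148.4 °C): 197.2 × 2.04 × 48.4 = 19471 J
Total: 4884 + 66654 + 81641 + 447841 + 19471 = 620491 J = 620 kJ

q = 620 kJ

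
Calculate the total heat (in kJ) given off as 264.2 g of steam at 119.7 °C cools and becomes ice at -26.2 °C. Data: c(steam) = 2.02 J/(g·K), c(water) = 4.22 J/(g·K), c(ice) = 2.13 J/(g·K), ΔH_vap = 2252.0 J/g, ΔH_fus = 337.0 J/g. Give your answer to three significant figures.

q1 (cool steam 119.7→100 °C): 264.2 × 2.02 × 19.7 = 10514 J
q2 (condense at 100 °C): 264.2 × 2252.0 = 594978 J
q3 (cool water 100→0 °C): 264.2 × 4.22 × 100.0 = 111492 J
q4 (freeze at 0 °C): 264.2 × 337.0 = 89035 J
q5 (cool ice 0→-26.2 °C): 264.2 × 2.13 × 26.2 = 14744 J
Total: 10514 + 594978 + 111492 + 89035 + 14744 = 820763 J = 821 kJ

q = 821 kJ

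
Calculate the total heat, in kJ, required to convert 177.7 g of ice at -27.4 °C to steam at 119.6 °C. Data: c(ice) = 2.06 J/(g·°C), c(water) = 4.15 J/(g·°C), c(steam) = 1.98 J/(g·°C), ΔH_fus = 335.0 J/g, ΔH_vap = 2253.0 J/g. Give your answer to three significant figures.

q1 (heat ice -27.4→0.0 °C): 177.7 × 2.06 × 27.4 = 10030 J
q2 (melt at 0 °C): 177.7 × 335.0 = 59530 J
q3 (heat water 0.0→100.0 °C): 177.7 × 4.15 × 100.0 = 73746 J
q4 (vaporize at 100 °C): 177.7 × 2253.0 = 400358 J
q5 (heat steam 100.0→119.6 °C): 177.7 × 1.98 × 19.6 = 6896 J
Total: 10030 + 59530 + 73746 + 400358 + 6896 = 550560 J = 551 kJ

q = 551 kJ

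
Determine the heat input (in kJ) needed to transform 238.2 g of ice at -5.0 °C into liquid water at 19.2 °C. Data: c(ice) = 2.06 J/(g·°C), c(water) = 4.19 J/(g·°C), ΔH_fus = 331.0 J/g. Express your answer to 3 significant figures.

q1 (heat ice -5.0→0.0 °C): 238.2 × 2.06 × 5.0 = 2453 J
q2 (melt at 0 °C): 238.2 × 331.0 = 78844 J
q3 (heat water 0.0→19.2 °C): 238.2 × 4.19 × 19.2 = 19163 J
Total: 2453 + 78844 + 19163 = 100460 J = 100 kJ

q = 100 kJ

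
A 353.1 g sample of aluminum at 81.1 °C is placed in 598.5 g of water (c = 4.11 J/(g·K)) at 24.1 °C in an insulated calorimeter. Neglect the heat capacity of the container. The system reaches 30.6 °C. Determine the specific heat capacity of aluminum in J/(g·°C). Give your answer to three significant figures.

q_gained = (598.5 × 4.11) × (30.6 − 24.1) = 15990 J
q_lost = 353.1 × c × (81.1 − 30.6) = 17831.55 c
Set equal: c = 15990 / 17831.55 = 0.897 J/(g·°C)

c = 0.897 J/(g·°C)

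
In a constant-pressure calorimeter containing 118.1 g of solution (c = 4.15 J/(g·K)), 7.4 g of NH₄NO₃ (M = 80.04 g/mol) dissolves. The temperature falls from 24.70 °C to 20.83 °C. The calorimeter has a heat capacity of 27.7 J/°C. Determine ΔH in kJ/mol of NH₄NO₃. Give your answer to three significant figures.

ΔH = 21.7 kJ/mol

|ΔT| = |20.83 − 24.70| = 3.87 °C
|q_surr| = (118.1 × 4.15 + 27.7) × 3.87 = 517.815 × 3.87 = 2004 J
n(NH₄NO₃) = 7.4 / 80.04 = 0.09245 mol
Temperature fell, so q_rxn = +|q_surr| = 2.004 kJ
ΔH = q_rxn / n = 21.68 kJ/mol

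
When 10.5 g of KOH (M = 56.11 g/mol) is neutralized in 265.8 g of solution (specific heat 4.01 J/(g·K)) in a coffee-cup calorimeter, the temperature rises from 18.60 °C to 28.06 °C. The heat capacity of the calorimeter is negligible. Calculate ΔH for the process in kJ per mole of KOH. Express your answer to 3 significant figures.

|ΔT| = |28.06 − 18.60| = 9.46 °C
|q_surr| = (265.8 × 4.01) × 9.46 = 1065.858 × 9.46 = 10080 J
n(KOH) = 10.5 / 56.11 = 0.1871 mol
Temperature rose, so q_rxn = −|q_surr| = -10.08 kJ
ΔH = q_rxn / n = -53.87 kJ/mol

ΔH = -53.9 kJ/mol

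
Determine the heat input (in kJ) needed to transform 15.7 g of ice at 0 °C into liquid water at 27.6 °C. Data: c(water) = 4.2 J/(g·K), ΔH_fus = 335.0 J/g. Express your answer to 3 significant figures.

q = 7.08 kJ

q1 (melt at 0 °C): 15.7 × 335.0 = 5260 J
q2 (heat water 0.0→27.6 °C): 15.7 × 4.2 × 27.6 = 1820 J
Total: 5260 + 1820 = 7080 J = 7.08 kJ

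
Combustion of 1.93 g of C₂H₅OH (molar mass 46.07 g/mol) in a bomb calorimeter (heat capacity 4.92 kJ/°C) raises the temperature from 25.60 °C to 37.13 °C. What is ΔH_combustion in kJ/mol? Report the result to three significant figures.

ΔH = -1350 kJ/mol

ΔT = 37.13 − 25.60 = 11.53 °C
q_cal = C_cal × ΔT = 4.92 × 11.53 = 56.7276 kJ
n = 1.93 / 46.07 = 0.04189 mol
q_rxn = −q_cal = -56.7276 kJ
ΔH = -56.7276 / 0.04189 = -1354 kJ/mol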